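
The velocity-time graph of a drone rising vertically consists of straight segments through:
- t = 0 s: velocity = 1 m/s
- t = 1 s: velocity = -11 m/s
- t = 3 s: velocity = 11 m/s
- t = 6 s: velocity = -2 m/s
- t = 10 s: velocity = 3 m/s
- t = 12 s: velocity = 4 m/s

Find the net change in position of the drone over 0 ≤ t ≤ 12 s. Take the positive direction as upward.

17.5 m

Displacement is the signed area under the v-t curve.
0–1 s: ½(1 + -11)(1) = -5 m
1–3 s: ½(-11 + 11)(2) = 0 m
3–6 s: ½(11 + -2)(3) = 13.5 m
6–10 s: ½(-2 + 3)(4) = 2 m
10–12 s: ½(3 + 4)(2) = 7 m
Net displacement = 17.5 m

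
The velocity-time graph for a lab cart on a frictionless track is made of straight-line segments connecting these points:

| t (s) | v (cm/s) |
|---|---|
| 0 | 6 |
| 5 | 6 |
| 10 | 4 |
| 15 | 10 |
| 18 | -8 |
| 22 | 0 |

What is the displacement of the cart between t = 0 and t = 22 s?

Displacement is the signed area under the v-t curve.
0–5 s: 6 × 5 = 30 cm
5–10 s: ½(6 + 4)(5) = 25 cm
10–15 s: ½(4 + 10)(5) = 35 cm
15–18 s: ½(10 + -8)(3) = 3 cm
18–22 s: ½(-8 + 0)(4) = -16 cm
Net displacement = 77 cm

77 cm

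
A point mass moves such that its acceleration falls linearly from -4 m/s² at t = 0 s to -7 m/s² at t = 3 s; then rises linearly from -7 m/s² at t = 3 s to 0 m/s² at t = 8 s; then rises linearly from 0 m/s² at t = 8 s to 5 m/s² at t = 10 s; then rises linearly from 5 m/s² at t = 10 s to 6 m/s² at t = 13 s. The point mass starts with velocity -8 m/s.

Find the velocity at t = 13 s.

Δv equals the area under the a-t graph; then v = v₀ + Δv.
0–3 s: ½(-4 + -7)(3) = -16.5 m/s
3–8 s: ½(-7 + 0)(5) = -17.5 m/s
8–10 s: ½(0 + 5)(2) = 5 m/s
10–13 s: ½(5 + 6)(3) = 16.5 m/s
Δv = -12.5 m/s, so v(13) = -8 + (-12.5) = -20.5 m/s.

-20.5 m/s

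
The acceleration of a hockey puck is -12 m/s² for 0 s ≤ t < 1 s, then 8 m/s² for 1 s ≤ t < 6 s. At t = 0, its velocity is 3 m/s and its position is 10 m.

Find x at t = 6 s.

62 m

On each constant-a segment, Δv = aΔt and Δx = v₀Δt + ½aΔt²; chain segment to segment.
0–1 s: v starts 3 m/s; Δx = 3·1 + ½·-12·1² = -3 m; v ends -9 m/s.
1–6 s: v starts -9 m/s; Δx = -9·5 + ½·8·5² = 55 m; v ends 31 m/s.
x(6) = 10 + Σ Δx = 62 m.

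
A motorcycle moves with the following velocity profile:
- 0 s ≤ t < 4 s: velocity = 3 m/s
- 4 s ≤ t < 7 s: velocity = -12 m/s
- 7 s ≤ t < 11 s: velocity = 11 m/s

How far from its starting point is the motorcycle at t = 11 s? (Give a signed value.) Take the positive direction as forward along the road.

20 m

Net displacement equals the area under the velocity-time graph (areas below the axis count negative).
0–4 s: 3 × 4 = 12 m
4–7 s: -12 × 3 = -36 m
7–11 s: 11 × 4 = 44 m
Net displacement = 20 m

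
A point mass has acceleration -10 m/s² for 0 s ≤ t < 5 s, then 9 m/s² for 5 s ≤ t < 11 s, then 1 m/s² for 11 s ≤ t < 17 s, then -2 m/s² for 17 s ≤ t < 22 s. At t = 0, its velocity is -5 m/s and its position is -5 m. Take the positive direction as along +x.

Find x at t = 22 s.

On each constant-a segment, Δv = aΔt and Δx = v₀Δt + ½aΔt²; chain segment to segment.
0–5 s: v starts -5 m/s; Δx = -5·5 + ½·-10·5² = -150 m; v ends -55 m/s.
5–11 s: v starts -55 m/s; Δx = -55·6 + ½·9·6² = -168 m; v ends -1 m/s.
11–17 s: v starts -1 m/s; Δx = -1·6 + ½·1·6² = 12 m; v ends 5 m/s.
17–22 s: v starts 5 m/s; Δx = 5·5 + ½·-2·5² = 0 m; v ends -5 m/s.
x(22) = -5 + Σ Δx = -311 m.

-311 m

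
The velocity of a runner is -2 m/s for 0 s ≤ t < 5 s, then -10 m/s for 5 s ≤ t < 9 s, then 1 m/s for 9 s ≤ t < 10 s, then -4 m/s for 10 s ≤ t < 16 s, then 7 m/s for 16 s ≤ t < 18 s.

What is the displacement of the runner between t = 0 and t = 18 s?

-59 m

Net displacement equals the area under the velocity-time graph (areas below the axis count negative).
0–5 s: -2 × 5 = -10 m
5–9 s: -10 × 4 = -40 m
9–10 s: 1 × 1 = 1 m
10–16 s: -4 × 6 = -24 m
16–18 s: 7 × 2 = 14 m
Net displacement = -59 m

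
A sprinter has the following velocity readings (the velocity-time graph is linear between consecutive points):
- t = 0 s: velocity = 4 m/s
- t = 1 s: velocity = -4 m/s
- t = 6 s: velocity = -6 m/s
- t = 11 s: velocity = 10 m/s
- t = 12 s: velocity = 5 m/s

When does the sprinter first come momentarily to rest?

v changes sign on 0–1 s (from 4 to -4); the graph is linear there, so v = 0 at t = 0 + (-4)·(1 − 0)/(-4 − 4) = 0.5 s.

t = 0.5 s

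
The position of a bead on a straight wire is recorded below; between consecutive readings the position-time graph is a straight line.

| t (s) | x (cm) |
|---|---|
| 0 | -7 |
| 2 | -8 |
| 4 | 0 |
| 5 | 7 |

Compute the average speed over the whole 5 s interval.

Average speed = (total path length)/(elapsed time); on a piecewise-linear x-t graph the path length is Σ|Δx|.
0–2 s: |Δx| = |-8 − -7| = 1 cm
2–4 s: |Δx| = |0 − -8| = 8 cm
4–5 s: |Δx| = |7 − 0| = 7 cm
Total path = 16 cm; average speed = 16/5 = 3.2 cm/s.

3.2 cm/s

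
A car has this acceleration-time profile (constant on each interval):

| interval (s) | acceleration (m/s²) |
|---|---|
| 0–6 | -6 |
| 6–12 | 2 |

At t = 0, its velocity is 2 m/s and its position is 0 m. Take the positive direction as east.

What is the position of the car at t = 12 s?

-264 m

On each constant-a segment, Δv = aΔt and Δx = v₀Δt + ½aΔt²; chain segment to segment.
0–6 s: v starts 2 m/s; Δx = 2·6 + ½·-6·6² = -96 m; v ends -34 m/s.
6–12 s: v starts -34 m/s; Δx = -34·6 + ½·2·6² = -168 m; v ends -22 m/s.
x(12) = 0 + Σ Δx = -264 m.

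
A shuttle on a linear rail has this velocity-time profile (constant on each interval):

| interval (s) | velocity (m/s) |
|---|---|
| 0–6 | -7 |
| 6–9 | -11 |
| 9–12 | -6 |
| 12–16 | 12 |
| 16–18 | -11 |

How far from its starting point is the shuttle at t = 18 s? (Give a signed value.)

-67 m

Net displacement equals the area under the velocity-time graph (areas below the axis count negative).
0–6 s: -7 × 6 = -42 m
6–9 s: -11 × 3 = -33 m
9–12 s: -6 × 3 = -18 m
12–16 s: 12 × 4 = 48 m
16–18 s: -11 × 2 = -22 m
Net displacement = -67 m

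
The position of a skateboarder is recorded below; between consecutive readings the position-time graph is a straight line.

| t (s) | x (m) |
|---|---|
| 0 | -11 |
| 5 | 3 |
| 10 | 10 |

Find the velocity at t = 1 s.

2.8 m/s

Velocity is the slope of the x-t graph on 0–5 s: (3 − -11)/(5 − 0) = 2.8 m/s.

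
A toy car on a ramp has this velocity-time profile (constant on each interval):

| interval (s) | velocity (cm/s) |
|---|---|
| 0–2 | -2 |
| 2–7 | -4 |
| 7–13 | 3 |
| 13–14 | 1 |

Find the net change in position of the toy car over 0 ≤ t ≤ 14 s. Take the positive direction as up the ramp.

-5 cm

Net displacement equals the area under the velocity-time graph (areas below the axis count negative).
0–2 s: -2 × 2 = -4 cm
2–7 s: -4 × 5 = -20 cm
7–13 s: 3 × 6 = 18 cm
13–14 s: 1 × 1 = 1 cm
Net displacement = -5 cm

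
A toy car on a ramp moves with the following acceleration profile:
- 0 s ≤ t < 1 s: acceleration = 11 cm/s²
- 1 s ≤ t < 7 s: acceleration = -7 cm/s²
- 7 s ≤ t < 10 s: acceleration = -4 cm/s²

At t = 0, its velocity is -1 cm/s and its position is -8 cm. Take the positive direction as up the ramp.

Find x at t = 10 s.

-183.5 cm

On each constant-a segment, Δv = aΔt and Δx = v₀Δt + ½aΔt²; chain segment to segment.
0–1 s: v starts -1 cm/s; Δx = -1·1 + ½·11·1² = 4.5 cm; v ends 10 cm/s.
1–7 s: v starts 10 cm/s; Δx = 10·6 + ½·-7·6² = -66 cm; v ends -32 cm/s.
7–10 s: v starts -32 cm/s; Δx = -32·3 + ½·-4·3² = -114 cm; v ends -44 cm/s.
x(10) = -8 + Σ Δx = -183.5 cm.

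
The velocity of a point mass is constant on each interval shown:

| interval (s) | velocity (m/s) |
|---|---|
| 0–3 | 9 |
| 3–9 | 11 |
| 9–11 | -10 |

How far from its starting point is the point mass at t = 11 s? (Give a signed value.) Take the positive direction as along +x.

Net displacement equals the area under the velocity-time graph (areas below the axis count negative).
0–3 s: 9 × 3 = 27 m
3–9 s: 11 × 6 = 66 m
9–11 s: -10 × 2 = -20 m
Net displacement = 73 m

73 m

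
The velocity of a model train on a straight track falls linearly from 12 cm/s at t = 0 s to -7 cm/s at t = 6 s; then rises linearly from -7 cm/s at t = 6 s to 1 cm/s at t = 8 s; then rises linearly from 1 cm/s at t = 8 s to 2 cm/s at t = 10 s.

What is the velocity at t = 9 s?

On 8–10 s the graph is linear from 1 to 2 cm/s: v(9) = 1 + (2 − 1)·(9 − 8)/(10 − 8) = 1.5 cm/s.

1.5 cm/s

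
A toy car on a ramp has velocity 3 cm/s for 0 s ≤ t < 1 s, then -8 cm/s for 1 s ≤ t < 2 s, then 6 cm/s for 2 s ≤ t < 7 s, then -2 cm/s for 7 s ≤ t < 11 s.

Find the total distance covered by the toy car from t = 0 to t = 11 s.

Distance (not displacement) is the total path length: add the absolute areas under v-t.
0–1 s: |3| × 1 = 3 cm
1–2 s: |-8| × 1 = 8 cm
2–7 s: |6| × 5 = 30 cm
7–11 s: |-2| × 4 = 8 cm
Total distance = 49 cm

49 cm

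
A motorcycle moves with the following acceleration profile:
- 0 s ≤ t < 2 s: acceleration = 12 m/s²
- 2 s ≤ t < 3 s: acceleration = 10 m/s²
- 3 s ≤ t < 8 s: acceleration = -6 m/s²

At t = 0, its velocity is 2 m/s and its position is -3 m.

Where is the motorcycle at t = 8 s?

On each constant-a segment, Δv = aΔt and Δx = v₀Δt + ½aΔt²; chain segment to segment.
0–2 s: v starts 2 m/s; Δx = 2·2 + ½·12·2² = 28 m; v ends 26 m/s.
2–3 s: v starts 26 m/s; Δx = 26·1 + ½·10·1² = 31 m; v ends 36 m/s.
3–8 s: v starts 36 m/s; Δx = 36·5 + ½·-6·5² = 105 m; v ends 6 m/s.
x(8) = -3 + Σ Δx = 161 m.

161 m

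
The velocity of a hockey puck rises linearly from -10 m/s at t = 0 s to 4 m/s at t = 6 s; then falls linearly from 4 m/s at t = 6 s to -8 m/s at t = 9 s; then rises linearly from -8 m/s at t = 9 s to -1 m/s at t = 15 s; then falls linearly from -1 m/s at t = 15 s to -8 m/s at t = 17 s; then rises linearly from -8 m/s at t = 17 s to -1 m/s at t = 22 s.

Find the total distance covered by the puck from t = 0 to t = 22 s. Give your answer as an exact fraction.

1307/14 m

Total distance travelled is ∫|v| dt — sum the magnitudes of each area piece.
0–6 s: v = 0 at t = 30/7 s; triangle areas 150/7 + 24/7 = 174/7 m
6–9 s: v = 0 at t = 7 s; triangle areas 2 + 8 = 10 m
9–15 s: |½(-8 + -1)(6)| = 27 m
15–17 s: |½(-1 + -8)(2)| = 9 m
17–22 s: |½(-8 + -1)(5)| = 22.5 m
Total distance = 1307/14 m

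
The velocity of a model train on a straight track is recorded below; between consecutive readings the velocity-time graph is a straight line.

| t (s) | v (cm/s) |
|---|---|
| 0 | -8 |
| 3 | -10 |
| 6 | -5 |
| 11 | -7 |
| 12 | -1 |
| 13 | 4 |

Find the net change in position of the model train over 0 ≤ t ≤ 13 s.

Net displacement equals the area under the velocity-time graph (areas below the axis count negative).
0–3 s: ½(-8 + -10)(3) = -27 cm
3–6 s: ½(-10 + -5)(3) = -22.5 cm
6–11 s: ½(-5 + -7)(5) = -30 cm
11–12 s: ½(-7 + -1)(1) = -4 cm
12–13 s: ½(-1 + 4)(1) = 1.5 cm
Net displacement = -82 cm

-82 cm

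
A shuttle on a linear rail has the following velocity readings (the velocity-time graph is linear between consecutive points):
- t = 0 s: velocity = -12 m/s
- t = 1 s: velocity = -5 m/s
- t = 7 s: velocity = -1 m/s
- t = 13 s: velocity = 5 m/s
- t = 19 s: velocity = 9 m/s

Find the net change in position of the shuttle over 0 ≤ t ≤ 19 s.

Net displacement equals the area under the velocity-time graph (areas below the axis count negative).
0–1 s: ½(-12 + -5)(1) = -8.5 m
1–7 s: ½(-5 + -1)(6) = -18 m
7–13 s: ½(-1 + 5)(6) = 12 m
13–19 s: ½(5 + 9)(6) = 42 m
Net displacement = 27.5 m

27.5 m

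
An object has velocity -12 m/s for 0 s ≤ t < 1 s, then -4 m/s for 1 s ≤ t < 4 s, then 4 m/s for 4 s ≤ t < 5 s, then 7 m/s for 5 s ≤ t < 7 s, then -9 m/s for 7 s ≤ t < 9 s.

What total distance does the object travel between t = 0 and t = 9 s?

Distance (not displacement) is the total path length: add the absolute areas under v-t.
0–1 s: |-12| × 1 = 12 m
1–4 s: |-4| × 3 = 12 m
4–5 s: |4| × 1 = 4 m
5–7 s: |7| × 2 = 14 m
7–9 s: |-9| × 2 = 18 m
Total distance = 60 m

60 m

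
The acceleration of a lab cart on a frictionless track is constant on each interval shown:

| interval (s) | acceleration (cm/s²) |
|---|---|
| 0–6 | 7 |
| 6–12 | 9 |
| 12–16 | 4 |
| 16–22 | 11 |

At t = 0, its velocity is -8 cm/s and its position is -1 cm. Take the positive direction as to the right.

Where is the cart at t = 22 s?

1649 cm

On each constant-a segment, Δv = aΔt and Δx = v₀Δt + ½aΔt²; chain segment to segment.
0–6 s: v starts -8 cm/s; Δx = -8·6 + ½·7·6² = 78 cm; v ends 34 cm/s.
6–12 s: v starts 34 cm/s; Δx = 34·6 + ½·9·6² = 366 cm; v ends 88 cm/s.
12–16 s: v starts 88 cm/s; Δx = 88·4 + ½·4·4² = 384 cm; v ends 104 cm/s.
16–22 s: v starts 104 cm/s; Δx = 104·6 + ½·11·6² = 822 cm; v ends 170 cm/s.
x(22) = -1 + Σ Δx = 1649 cm.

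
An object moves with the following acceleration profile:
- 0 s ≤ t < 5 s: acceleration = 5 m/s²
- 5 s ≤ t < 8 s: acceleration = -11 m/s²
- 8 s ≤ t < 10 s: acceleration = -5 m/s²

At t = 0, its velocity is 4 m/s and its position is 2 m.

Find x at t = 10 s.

On each constant-a segment, Δv = aΔt and Δx = v₀Δt + ½aΔt²; chain segment to segment.
0–5 s: v starts 4 m/s; Δx = 4·5 + ½·5·5² = 82.5 m; v ends 29 m/s.
5–8 s: v starts 29 m/s; Δx = 29·3 + ½·-11·3² = 37.5 m; v ends -4 m/s.
8–10 s: v starts -4 m/s; Δx = -4·2 + ½·-5·2² = -18 m; v ends -14 m/s.
x(10) = 2 + Σ Δx = 104 m.

104 m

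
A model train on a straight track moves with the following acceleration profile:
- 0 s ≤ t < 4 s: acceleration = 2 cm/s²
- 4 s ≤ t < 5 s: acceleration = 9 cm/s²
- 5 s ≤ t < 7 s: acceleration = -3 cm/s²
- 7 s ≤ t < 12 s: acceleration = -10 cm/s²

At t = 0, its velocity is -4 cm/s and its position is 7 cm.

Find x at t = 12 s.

-54.5 cm

On each constant-a segment, Δv = aΔt and Δx = v₀Δt + ½aΔt²; chain segment to segment.
0–4 s: v starts -4 cm/s; Δx = -4·4 + ½·2·4² = 0 cm; v ends 4 cm/s.
4–5 s: v starts 4 cm/s; Δx = 4·1 + ½·9·1² = 8.5 cm; v ends 13 cm/s.
5–7 s: v starts 13 cm/s; Δx = 13·2 + ½·-3·2² = 20 cm; v ends 7 cm/s.
7–12 s: v starts 7 cm/s; Δx = 7·5 + ½·-10·5² = -90 cm; v ends -43 cm/s.
x(12) = 7 + Σ Δx = -54.5 cm.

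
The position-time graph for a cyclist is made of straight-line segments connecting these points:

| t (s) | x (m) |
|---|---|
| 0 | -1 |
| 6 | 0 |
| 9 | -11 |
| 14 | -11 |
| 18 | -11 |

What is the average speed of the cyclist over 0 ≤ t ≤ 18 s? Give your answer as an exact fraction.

2/3 m/s

Average speed = (total path length)/(elapsed time); on a piecewise-linear x-t graph the path length is Σ|Δx|.
0–6 s: |Δx| = |0 − -1| = 1 m
6–9 s: |Δx| = |-11 − 0| = 11 m
9–14 s: |Δx| = |-11 − -11| = 0 m
14–18 s: |Δx| = |-11 − -11| = 0 m
Total path = 12 m; average speed = 12/18 = 2/3 m/s.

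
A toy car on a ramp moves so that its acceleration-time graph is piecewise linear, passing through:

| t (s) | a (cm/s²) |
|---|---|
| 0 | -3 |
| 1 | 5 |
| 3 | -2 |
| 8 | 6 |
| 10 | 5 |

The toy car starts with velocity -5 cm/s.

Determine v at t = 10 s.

20 cm/s

Δv equals the area under the a-t graph; then v = v₀ + Δv.
0–1 s: ½(-3 + 5)(1) = 1 cm/s
1–3 s: ½(5 + -2)(2) = 3 cm/s
3–8 s: ½(-2 + 6)(5) = 10 cm/s
8–10 s: ½(6 + 5)(2) = 11 cm/s
Δv = 25 cm/s, so v(10) = -5 + (25) = 20 cm/s.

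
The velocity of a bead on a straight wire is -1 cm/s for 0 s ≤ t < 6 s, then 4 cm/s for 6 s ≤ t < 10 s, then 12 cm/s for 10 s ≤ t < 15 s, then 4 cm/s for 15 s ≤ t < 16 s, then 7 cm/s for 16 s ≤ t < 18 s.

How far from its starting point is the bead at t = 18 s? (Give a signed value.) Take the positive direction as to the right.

88 cm

Displacement is the signed area under the v-t curve.
0–6 s: -1 × 6 = -6 cm
6–10 s: 4 × 4 = 16 cm
10–15 s: 12 × 5 = 60 cm
15–16 s: 4 × 1 = 4 cm
16–18 s: 7 × 2 = 14 cm
Net displacement = 88 cm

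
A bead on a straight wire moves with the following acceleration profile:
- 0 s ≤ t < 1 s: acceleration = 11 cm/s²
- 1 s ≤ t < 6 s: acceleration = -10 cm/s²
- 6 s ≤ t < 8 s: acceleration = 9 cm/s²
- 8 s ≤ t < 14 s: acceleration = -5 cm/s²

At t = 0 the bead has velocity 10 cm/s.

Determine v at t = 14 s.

-41 cm/s

Δv equals the area under the a-t graph; then v = v₀ + Δv.
0–1 s: 11 × 1 = 11 cm/s
1–6 s: -10 × 5 = -50 cm/s
6–8 s: 9 × 2 = 18 cm/s
8–14 s: -5 × 6 = -30 cm/s
Δv = -51 cm/s, so v(14) = 10 + (-51) = -41 cm/s.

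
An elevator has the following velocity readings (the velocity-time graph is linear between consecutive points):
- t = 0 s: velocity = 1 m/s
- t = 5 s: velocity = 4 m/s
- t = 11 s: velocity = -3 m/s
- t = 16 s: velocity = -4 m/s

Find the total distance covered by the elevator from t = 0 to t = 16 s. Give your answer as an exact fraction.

Total distance travelled is ∫|v| dt — sum the magnitudes of each area piece.
0–5 s: |½(1 + 4)(5)| = 12.5 m
5–11 s: v = 0 at t = 59/7 s; triangle areas 48/7 + 27/7 = 75/7 m
11–16 s: |½(-3 + -4)(5)| = 17.5 m
Total distance = 285/7 m

285/7 m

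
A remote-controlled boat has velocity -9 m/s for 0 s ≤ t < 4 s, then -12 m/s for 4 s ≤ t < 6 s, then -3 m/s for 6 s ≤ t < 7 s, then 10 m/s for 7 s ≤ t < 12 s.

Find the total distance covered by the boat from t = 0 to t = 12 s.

Total distance travelled is ∫|v| dt — sum the magnitudes of each area piece.
0–4 s: |-9| × 4 = 36 m
4–6 s: |-12| × 2 = 24 m
6–7 s: |-3| × 1 = 3 m
7–12 s: |10| × 5 = 50 m
Total distance = 113 m

113 m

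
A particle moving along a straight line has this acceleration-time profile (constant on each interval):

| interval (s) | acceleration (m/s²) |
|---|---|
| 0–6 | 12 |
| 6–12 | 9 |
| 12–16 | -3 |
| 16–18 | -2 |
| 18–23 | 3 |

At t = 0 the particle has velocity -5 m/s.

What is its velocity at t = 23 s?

Δv equals the area under the a-t graph; then v = v₀ + Δv.
0–6 s: 12 × 6 = 72 m/s
6–12 s: 9 × 6 = 54 m/s
12–16 s: -3 × 4 = -12 m/s
16–18 s: -2 × 2 = -4 m/s
18–23 s: 3 × 5 = 15 m/s
Δv = 125 m/s, so v(23) = -5 + (125) = 120 m/s.

120 m/s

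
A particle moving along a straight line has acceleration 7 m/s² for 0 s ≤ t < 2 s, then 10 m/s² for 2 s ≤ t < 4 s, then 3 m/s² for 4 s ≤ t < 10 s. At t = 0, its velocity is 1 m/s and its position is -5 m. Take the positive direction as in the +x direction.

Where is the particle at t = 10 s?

On each constant-a segment, Δv = aΔt and Δx = v₀Δt + ½aΔt²; chain segment to segment.
0–2 s: v starts 1 m/s; Δx = 1·2 + ½·7·2² = 16 m; v ends 15 m/s.
2–4 s: v starts 15 m/s; Δx = 15·2 + ½·10·2² = 50 m; v ends 35 m/s.
4–10 s: v starts 35 m/s; Δx = 35·6 + ½·3·6² = 264 m; v ends 53 m/s.
x(10) = -5 + Σ Δx = 325 m.

325 m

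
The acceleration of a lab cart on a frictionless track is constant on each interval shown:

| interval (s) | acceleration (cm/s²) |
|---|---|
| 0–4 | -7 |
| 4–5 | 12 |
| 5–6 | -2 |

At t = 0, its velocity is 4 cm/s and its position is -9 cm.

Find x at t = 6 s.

On each constant-a segment, Δv = aΔt and Δx = v₀Δt + ½aΔt²; chain segment to segment.
0–4 s: v starts 4 cm/s; Δx = 4·4 + ½·-7·4² = -40 cm; v ends -24 cm/s.
4–5 s: v starts -24 cm/s; Δx = -24·1 + ½·12·1² = -18 cm; v ends -12 cm/s.
5–6 s: v starts -12 cm/s; Δx = -12·1 + ½·-2·1² = -13 cm; v ends -14 cm/s.
x(6) = -9 + Σ Δx = -80 cm.

-80 cm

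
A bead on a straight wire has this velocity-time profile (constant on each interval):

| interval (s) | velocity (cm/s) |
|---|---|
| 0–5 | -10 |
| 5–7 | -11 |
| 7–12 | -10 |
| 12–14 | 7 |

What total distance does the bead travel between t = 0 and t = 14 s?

Distance (not displacement) is the total path length: add the absolute areas under v-t.
0–5 s: |-10| × 5 = 50 cm
5–7 s: |-11| × 2 = 22 cm
7–12 s: |-10| × 5 = 50 cm
12–14 s: |7| × 2 = 14 cm
Total distance = 136 cm

136 cm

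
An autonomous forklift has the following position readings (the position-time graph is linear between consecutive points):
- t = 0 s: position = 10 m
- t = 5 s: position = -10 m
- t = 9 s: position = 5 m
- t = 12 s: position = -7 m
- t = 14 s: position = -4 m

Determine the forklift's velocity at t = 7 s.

3.75 m/s

Velocity is the slope of the x-t graph on 5–9 s: (5 − -10)/(9 − 5) = 3.75 m/s.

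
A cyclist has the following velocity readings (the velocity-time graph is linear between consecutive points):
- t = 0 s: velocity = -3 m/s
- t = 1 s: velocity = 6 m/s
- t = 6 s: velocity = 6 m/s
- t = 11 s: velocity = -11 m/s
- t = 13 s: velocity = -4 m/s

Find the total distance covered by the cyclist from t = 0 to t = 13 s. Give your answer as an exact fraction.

1200/17 m

Total distance travelled is ∫|v| dt — sum the magnitudes of each area piece.
0–1 s: v = 0 at t = 1/3 s; triangle areas 0.5 + 2 = 2.5 m
1–6 s: |6| × 5 = 30 m
6–11 s: v = 0 at t = 132/17 s; triangle areas 90/17 + 605/34 = 785/34 m
11–13 s: |½(-11 + -4)(2)| = 15 m
Total distance = 1200/17 m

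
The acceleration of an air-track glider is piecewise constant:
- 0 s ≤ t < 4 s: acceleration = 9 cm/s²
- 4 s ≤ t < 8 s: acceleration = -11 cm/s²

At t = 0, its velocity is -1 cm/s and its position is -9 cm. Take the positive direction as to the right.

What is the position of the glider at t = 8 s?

111 cm

On each constant-a segment, Δv = aΔt and Δx = v₀Δt + ½aΔt²; chain segment to segment.
0–4 s: v starts -1 cm/s; Δx = -1·4 + ½·9·4² = 68 cm; v ends 35 cm/s.
4–8 s: v starts 35 cm/s; Δx = 35·4 + ½·-11·4² = 52 cm; v ends -9 cm/s.
x(8) = -9 + Σ Δx = 111 cm.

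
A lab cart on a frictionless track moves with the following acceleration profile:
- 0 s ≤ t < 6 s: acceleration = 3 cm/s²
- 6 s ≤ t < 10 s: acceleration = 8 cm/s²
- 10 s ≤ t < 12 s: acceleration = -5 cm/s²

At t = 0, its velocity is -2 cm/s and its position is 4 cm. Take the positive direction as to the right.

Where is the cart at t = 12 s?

On each constant-a segment, Δv = aΔt and Δx = v₀Δt + ½aΔt²; chain segment to segment.
0–6 s: v starts -2 cm/s; Δx = -2·6 + ½·3·6² = 42 cm; v ends 16 cm/s.
6–10 s: v starts 16 cm/s; Δx = 16·4 + ½·8·4² = 128 cm; v ends 48 cm/s.
10–12 s: v starts 48 cm/s; Δx = 48·2 + ½·-5·2² = 86 cm; v ends 38 cm/s.
x(12) = 4 + Σ Δx = 260 cm.

260 cm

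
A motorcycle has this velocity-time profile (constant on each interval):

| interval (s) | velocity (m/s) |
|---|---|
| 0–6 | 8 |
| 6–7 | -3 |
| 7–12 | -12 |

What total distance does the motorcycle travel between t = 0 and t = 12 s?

111 m

Total distance travelled is ∫|v| dt — sum the magnitudes of each area piece.
0–6 s: |8| × 6 = 48 m
6–7 s: |-3| × 1 = 3 m
7–12 s: |-12| × 5 = 60 m
Total distance = 111 m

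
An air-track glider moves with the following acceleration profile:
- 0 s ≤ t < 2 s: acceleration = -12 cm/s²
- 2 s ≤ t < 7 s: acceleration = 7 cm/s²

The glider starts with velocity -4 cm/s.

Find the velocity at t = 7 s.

7 cm/s

Δv equals the area under the a-t graph; then v = v₀ + Δv.
0–2 s: -12 × 2 = -24 cm/s
2–7 s: 7 × 5 = 35 cm/s
Δv = 11 cm/s, so v(7) = -4 + (11) = 7 cm/s.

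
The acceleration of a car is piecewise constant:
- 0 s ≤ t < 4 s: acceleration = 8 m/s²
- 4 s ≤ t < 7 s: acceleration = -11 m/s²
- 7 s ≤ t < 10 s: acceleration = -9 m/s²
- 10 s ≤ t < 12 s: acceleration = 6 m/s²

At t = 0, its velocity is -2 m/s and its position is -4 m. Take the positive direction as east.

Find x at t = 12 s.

On each constant-a segment, Δv = aΔt and Δx = v₀Δt + ½aΔt²; chain segment to segment.
0–4 s: v starts -2 m/s; Δx = -2·4 + ½·8·4² = 56 m; v ends 30 m/s.
4–7 s: v starts 30 m/s; Δx = 30·3 + ½·-11·3² = 40.5 m; v ends -3 m/s.
7–10 s: v starts -3 m/s; Δx = -3·3 + ½·-9·3² = -49.5 m; v ends -30 m/s.
10–12 s: v starts -30 m/s; Δx = -30·2 + ½·6·2² = -48 m; v ends -18 m/s.
x(12) = -4 + Σ Δx = -5 m.

-5 m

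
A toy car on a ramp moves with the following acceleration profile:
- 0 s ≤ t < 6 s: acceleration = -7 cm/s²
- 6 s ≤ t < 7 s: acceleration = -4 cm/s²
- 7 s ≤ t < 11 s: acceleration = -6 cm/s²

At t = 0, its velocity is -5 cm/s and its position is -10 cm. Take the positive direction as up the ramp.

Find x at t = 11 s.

-467 cm

On each constant-a segment, Δv = aΔt and Δx = v₀Δt + ½aΔt²; chain segment to segment.
0–6 s: v starts -5 cm/s; Δx = -5·6 + ½·-7·6² = -156 cm; v ends -47 cm/s.
6–7 s: v starts -47 cm/s; Δx = -47·1 + ½·-4·1² = -49 cm; v ends -51 cm/s.
7–11 s: v starts -51 cm/s; Δx = -51·4 + ½·-6·4² = -252 cm; v ends -75 cm/s.
x(11) = -10 + Σ Δx = -467 cm.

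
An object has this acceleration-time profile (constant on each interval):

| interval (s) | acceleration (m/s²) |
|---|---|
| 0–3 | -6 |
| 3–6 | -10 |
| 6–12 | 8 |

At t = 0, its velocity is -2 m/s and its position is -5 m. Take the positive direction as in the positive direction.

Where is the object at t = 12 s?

-299 m

On each constant-a segment, Δv = aΔt and Δx = v₀Δt + ½aΔt²; chain segment to segment.
0–3 s: v starts -2 m/s; Δx = -2·3 + ½·-6·3² = -33 m; v ends -20 m/s.
3–6 s: v starts -20 m/s; Δx = -20·3 + ½·-10·3² = -105 m; v ends -50 m/s.
6–12 s: v starts -50 m/s; Δx = -50·6 + ½·8·6² = -156 m; v ends -2 m/s.
x(12) = -5 + Σ Δx = -299 m.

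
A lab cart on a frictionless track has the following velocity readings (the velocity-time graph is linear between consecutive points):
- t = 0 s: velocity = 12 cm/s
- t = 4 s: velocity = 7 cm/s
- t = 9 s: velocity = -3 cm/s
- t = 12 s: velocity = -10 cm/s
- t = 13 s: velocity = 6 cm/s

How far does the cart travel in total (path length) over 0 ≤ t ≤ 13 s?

76.25 cm

Distance (not displacement) is the total path length: add the absolute areas under v-t.
0–4 s: |½(12 + 7)(4)| = 38 cm
4–9 s: v = 0 at t = 7.5 s; triangle areas 12.25 + 2.25 = 14.5 cm
9–12 s: |½(-3 + -10)(3)| = 19.5 cm
12–13 s: v = 0 at t = 12.625 s; triangle areas 3.125 + 1.125 = 4.25 cm
Total distance = 76.25 cm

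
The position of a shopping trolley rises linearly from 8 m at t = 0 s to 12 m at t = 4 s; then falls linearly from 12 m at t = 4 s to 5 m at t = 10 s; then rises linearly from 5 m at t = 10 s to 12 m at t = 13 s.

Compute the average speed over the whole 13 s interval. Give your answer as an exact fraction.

18/13 m/s

Average speed = (total path length)/(elapsed time); on a piecewise-linear x-t graph the path length is Σ|Δx|.
0–4 s: |Δx| = |12 − 8| = 4 m
4–10 s: |Δx| = |5 − 12| = 7 m
10–13 s: |Δx| = |12 − 5| = 7 m
Total path = 18 m; average speed = 18/13 = 18/13 m/s.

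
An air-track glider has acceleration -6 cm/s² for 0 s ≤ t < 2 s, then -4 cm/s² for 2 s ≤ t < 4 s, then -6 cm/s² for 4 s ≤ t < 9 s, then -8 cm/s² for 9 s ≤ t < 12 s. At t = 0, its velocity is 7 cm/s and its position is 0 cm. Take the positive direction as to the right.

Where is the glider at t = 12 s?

-321 cm

On each constant-a segment, Δv = aΔt and Δx = v₀Δt + ½aΔt²; chain segment to segment.
0–2 s: v starts 7 cm/s; Δx = 7·2 + ½·-6·2² = 2 cm; v ends -5 cm/s.
2–4 s: v starts -5 cm/s; Δx = -5·2 + ½·-4·2² = -18 cm; v ends -13 cm/s.
4–9 s: v starts -13 cm/s; Δx = -13·5 + ½·-6·5² = -140 cm; v ends -43 cm/s.
9–12 s: v starts -43 cm/s; Δx = -43·3 + ½·-8·3² = -165 cm; v ends -67 cm/s.
x(12) = 0 + Σ Δx = -321 cm.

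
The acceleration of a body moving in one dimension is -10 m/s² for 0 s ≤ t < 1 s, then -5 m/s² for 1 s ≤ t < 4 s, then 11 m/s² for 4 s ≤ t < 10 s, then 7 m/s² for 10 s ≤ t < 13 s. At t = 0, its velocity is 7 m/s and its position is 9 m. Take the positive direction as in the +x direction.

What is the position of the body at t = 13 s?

245 m

On each constant-a segment, Δv = aΔt and Δx = v₀Δt + ½aΔt²; chain segment to segment.
0–1 s: v starts 7 m/s; Δx = 7·1 + ½·-10·1² = 2 m; v ends -3 m/s.
1–4 s: v starts -3 m/s; Δx = -3·3 + ½·-5·3² = -31.5 m; v ends -18 m/s.
4–10 s: v starts -18 m/s; Δx = -18·6 + ½·11·6² = 90 m; v ends 48 m/s.
10–13 s: v starts 48 m/s; Δx = 48·3 + ½·7·3² = 175.5 m; v ends 69 m/s.
x(13) = 9 + Σ Δx = 245 m.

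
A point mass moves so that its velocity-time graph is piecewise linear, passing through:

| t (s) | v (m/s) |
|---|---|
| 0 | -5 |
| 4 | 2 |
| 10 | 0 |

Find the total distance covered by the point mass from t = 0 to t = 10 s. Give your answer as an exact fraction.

100/7 m

Distance (not displacement) is the total path length: add the absolute areas under v-t.
0–4 s: v = 0 at t = 20/7 s; triangle areas 50/7 + 8/7 = 58/7 m
4–10 s: |½(2 + 0)(6)| = 6 m
Total distance = 100/7 m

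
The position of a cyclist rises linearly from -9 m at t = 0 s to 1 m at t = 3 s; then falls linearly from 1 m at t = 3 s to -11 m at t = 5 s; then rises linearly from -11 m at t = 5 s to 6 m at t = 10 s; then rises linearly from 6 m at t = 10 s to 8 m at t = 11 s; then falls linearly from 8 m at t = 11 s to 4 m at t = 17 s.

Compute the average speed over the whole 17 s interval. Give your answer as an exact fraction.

Average speed = (total path length)/(elapsed time); on a piecewise-linear x-t graph the path length is Σ|Δx|.
0–3 s: |Δx| = |1 − -9| = 10 m
3–5 s: |Δx| = |-11 − 1| = 12 m
5–10 s: |Δx| = |6 − -11| = 17 m
10–11 s: |Δx| = |8 − 6| = 2 m
11–17 s: |Δx| = |4 − 8| = 4 m
Total path = 45 m; average speed = 45/17 = 45/17 m/s.

45/17 m/s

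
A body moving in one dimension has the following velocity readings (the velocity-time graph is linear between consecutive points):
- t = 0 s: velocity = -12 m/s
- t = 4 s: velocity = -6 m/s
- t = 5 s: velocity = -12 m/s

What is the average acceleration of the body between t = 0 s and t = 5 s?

Average acceleration = Δv/Δt = (-12 − -12)/(5 − 0) = 0 m/s².

0 m/s²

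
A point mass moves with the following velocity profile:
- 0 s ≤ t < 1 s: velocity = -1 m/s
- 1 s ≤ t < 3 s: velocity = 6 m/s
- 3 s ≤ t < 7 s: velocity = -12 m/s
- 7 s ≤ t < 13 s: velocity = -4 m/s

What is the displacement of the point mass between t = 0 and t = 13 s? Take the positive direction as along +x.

-61 m

Net displacement equals the area under the velocity-time graph (areas below the axis count negative).
0–1 s: -1 × 1 = -1 m
1–3 s: 6 × 2 = 12 m
3–7 s: -12 × 4 = -48 m
7–13 s: -4 × 6 = -24 m
Net displacement = -61 m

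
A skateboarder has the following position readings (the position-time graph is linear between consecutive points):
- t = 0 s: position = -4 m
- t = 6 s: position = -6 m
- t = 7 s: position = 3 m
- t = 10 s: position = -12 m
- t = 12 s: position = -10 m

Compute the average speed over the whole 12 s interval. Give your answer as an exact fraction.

Average speed = (total path length)/(elapsed time); on a piecewise-linear x-t graph the path length is Σ|Δx|.
0–6 s: |Δx| = |-6 − -4| = 2 m
6–7 s: |Δx| = |3 − -6| = 9 m
7–10 s: |Δx| = |-12 − 3| = 15 m
10–12 s: |Δx| = |-10 − -12| = 2 m
Total path = 28 m; average speed = 28/12 = 7/3 m/s.

7/3 m/s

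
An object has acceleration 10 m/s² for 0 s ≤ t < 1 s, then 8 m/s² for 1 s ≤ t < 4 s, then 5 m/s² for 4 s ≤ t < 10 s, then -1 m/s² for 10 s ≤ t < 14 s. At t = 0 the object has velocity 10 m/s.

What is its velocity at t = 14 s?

Δv equals the area under the a-t graph; then v = v₀ + Δv.
0–1 s: 10 × 1 = 10 m/s
1–4 s: 8 × 3 = 24 m/s
4–10 s: 5 × 6 = 30 m/s
10–14 s: -1 × 4 = -4 m/s
Δv = 60 m/s, so v(14) = 10 + (60) = 70 m/s.

70 m/s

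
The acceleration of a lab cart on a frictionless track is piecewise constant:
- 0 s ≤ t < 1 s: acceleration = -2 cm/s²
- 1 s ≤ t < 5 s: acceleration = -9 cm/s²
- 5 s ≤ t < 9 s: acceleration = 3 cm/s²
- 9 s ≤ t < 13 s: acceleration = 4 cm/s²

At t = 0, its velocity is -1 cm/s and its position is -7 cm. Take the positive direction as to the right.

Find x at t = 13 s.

-301 cm

On each constant-a segment, Δv = aΔt and Δx = v₀Δt + ½aΔt²; chain segment to segment.
0–1 s: v starts -1 cm/s; Δx = -1·1 + ½·-2·1² = -2 cm; v ends -3 cm/s.
1–5 s: v starts -3 cm/s; Δx = -3·4 + ½·-9·4² = -84 cm; v ends -39 cm/s.
5–9 s: v starts -39 cm/s; Δx = -39·4 + ½·3·4² = -132 cm; v ends -27 cm/s.
9–13 s: v starts -27 cm/s; Δx = -27·4 + ½·4·4² = -76 cm; v ends -11 cm/s.
x(13) = -7 + Σ Δx = -301 cm.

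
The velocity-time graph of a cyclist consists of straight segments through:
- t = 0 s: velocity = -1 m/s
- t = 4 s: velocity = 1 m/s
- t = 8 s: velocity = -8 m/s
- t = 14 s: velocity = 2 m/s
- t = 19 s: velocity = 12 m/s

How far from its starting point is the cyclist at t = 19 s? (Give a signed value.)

Net displacement equals the area under the velocity-time graph (areas below the axis count negative).
0–4 s: ½(-1 + 1)(4) = 0 m
4–8 s: ½(1 + -8)(4) = -14 m
8–14 s: ½(-8 + 2)(6) = -18 m
14–19 s: ½(2 + 12)(5) = 35 m
Net displacement = 3 m

3 m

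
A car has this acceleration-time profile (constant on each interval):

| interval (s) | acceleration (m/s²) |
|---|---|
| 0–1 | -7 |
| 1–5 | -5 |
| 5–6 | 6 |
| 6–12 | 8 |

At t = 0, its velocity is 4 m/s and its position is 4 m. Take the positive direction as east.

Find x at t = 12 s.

-25.5 m

On each constant-a segment, Δv = aΔt and Δx = v₀Δt + ½aΔt²; chain segment to segment.
0–1 s: v starts 4 m/s; Δx = 4·1 + ½·-7·1² = 0.5 m; v ends -3 m/s.
1–5 s: v starts -3 m/s; Δx = -3·4 + ½·-5·4² = -52 m; v ends -23 m/s.
5–6 s: v starts -23 m/s; Δx = -23·1 + ½·6·1² = -20 m; v ends -17 m/s.
6–12 s: v starts -17 m/s; Δx = -17·6 + ½·8·6² = 42 m; v ends 31 m/s.
x(12) = 4 + Σ Δx = -25.5 m.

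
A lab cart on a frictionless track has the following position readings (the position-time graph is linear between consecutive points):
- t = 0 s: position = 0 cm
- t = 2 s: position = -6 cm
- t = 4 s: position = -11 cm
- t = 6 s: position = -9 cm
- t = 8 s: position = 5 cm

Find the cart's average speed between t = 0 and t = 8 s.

3.375 cm/s

Average speed = (total path length)/(elapsed time); on a piecewise-linear x-t graph the path length is Σ|Δx|.
0–2 s: |Δx| = |-6 − 0| = 6 cm
2–4 s: |Δx| = |-11 − -6| = 5 cm
4–6 s: |Δx| = |-9 − -11| = 2 cm
6–8 s: |Δx| = |5 − -9| = 14 cm
Total path = 27 cm; average speed = 27/8 = 3.375 cm/s.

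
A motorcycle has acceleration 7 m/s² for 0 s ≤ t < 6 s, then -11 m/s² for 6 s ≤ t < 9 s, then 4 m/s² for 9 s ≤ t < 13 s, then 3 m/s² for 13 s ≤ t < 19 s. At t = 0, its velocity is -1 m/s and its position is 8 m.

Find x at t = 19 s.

463.5 m

On each constant-a segment, Δv = aΔt and Δx = v₀Δt + ½aΔt²; chain segment to segment.
0–6 s: v starts -1 m/s; Δx = -1·6 + ½·7·6² = 120 m; v ends 41 m/s.
6–9 s: v starts 41 m/s; Δx = 41·3 + ½·-11·3² = 73.5 m; v ends 8 m/s.
9–13 s: v starts 8 m/s; Δx = 8·4 + ½·4·4² = 64 m; v ends 24 m/s.
13–19 s: v starts 24 m/s; Δx = 24·6 + ½·3·6² = 198 m; v ends 42 m/s.
x(19) = 8 + Σ Δx = 463.5 m.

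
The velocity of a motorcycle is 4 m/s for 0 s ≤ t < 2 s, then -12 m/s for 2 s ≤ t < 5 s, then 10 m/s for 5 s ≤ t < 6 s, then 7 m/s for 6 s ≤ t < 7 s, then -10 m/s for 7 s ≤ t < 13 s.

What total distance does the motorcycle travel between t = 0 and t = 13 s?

121 m

Total distance travelled is ∫|v| dt — sum the magnitudes of each area piece.
0–2 s: |4| × 2 = 8 m
2–5 s: |-12| × 3 = 36 m
5–6 s: |10| × 1 = 10 m
6–7 s: |7| × 1 = 7 m
7–13 s: |-10| × 6 = 60 m
Total distance = 121 m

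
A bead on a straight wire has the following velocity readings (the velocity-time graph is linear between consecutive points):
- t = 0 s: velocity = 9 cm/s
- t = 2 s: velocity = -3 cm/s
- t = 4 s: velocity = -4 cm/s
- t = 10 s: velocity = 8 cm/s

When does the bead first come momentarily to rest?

v changes sign on 0–2 s (from 9 to -3); the graph is linear there, so v = 0 at t = 0 + (-9)·(2 − 0)/(-3 − 9) = 1.5 s.

t = 1.5 s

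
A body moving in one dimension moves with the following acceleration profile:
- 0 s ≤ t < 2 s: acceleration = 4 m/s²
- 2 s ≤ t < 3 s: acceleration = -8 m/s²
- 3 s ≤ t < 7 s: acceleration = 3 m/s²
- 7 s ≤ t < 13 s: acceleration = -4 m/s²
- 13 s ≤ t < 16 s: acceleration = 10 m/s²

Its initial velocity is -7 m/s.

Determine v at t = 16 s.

11 m/s

Δv equals the area under the a-t graph; then v = v₀ + Δv.
0–2 s: 4 × 2 = 8 m/s
2–3 s: -8 × 1 = -8 m/s
3–7 s: 3 × 4 = 12 m/s
7–13 s: -4 × 6 = -24 m/s
13–16 s: 10 × 3 = 30 m/s
Δv = 18 m/s, so v(16) = -7 + (18) = 11 m/s.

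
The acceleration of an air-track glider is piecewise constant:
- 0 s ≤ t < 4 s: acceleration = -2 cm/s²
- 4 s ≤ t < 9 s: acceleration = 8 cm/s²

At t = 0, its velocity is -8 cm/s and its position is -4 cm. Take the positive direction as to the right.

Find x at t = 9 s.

On each constant-a segment, Δv = aΔt and Δx = v₀Δt + ½aΔt²; chain segment to segment.
0–4 s: v starts -8 cm/s; Δx = -8·4 + ½·-2·4² = -48 cm; v ends -16 cm/s.
4–9 s: v starts -16 cm/s; Δx = -16·5 + ½·8·5² = 20 cm; v ends 24 cm/s.
x(9) = -4 + Σ Δx = -32 cm.

-32 cm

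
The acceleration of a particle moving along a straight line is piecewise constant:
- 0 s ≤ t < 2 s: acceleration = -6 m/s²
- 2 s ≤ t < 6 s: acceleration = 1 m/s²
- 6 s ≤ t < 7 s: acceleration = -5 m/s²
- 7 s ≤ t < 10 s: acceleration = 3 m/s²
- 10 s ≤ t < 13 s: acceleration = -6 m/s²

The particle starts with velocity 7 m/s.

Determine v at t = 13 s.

-15 m/s

Δv equals the area under the a-t graph; then v = v₀ + Δv.
0–2 s: -6 × 2 = -12 m/s
2–6 s: 1 × 4 = 4 m/s
6–7 s: -5 × 1 = -5 m/s
7–10 s: 3 × 3 = 9 m/s
10–13 s: -6 × 3 = -18 m/s
Δv = -22 m/s, so v(13) = 7 + (-22) = -15 m/s.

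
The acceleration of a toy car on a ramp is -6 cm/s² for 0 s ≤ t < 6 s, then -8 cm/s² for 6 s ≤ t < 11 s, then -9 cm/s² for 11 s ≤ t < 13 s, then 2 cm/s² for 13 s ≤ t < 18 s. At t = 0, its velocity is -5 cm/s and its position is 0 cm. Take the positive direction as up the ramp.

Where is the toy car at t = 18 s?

-1093 cm

On each constant-a segment, Δv = aΔt and Δx = v₀Δt + ½aΔt²; chain segment to segment.
0–6 s: v starts -5 cm/s; Δx = -5·6 + ½·-6·6² = -138 cm; v ends -41 cm/s.
6–11 s: v starts -41 cm/s; Δx = -41·5 + ½·-8·5² = -305 cm; v ends -81 cm/s.
11–13 s: v starts -81 cm/s; Δx = -81·2 + ½·-9·2² = -180 cm; v ends -99 cm/s.
13–18 s: v starts -99 cm/s; Δx = -99·5 + ½·2·5² = -470 cm; v ends -89 cm/s.
x(18) = 0 + Σ Δx = -1093 cm.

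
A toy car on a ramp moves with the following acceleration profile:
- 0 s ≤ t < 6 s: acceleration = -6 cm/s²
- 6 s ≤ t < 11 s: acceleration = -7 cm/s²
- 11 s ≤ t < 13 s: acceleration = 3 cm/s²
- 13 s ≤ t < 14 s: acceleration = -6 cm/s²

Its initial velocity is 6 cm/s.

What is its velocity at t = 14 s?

Δv equals the area under the a-t graph; then v = v₀ + Δv.
0–6 s: -6 × 6 = -36 cm/s
6–11 s: -7 × 5 = -35 cm/s
11–13 s: 3 × 2 = 6 cm/s
13–14 s: -6 × 1 = -6 cm/s
Δv = -71 cm/s, so v(14) = 6 + (-71) = -65 cm/s.

-65 cm/s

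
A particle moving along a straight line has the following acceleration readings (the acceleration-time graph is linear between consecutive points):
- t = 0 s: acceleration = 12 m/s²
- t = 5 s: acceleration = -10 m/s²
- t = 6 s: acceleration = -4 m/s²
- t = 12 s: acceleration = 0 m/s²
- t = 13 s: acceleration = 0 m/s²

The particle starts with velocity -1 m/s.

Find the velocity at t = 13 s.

-15 m/s

Δv equals the area under the a-t graph; then v = v₀ + Δv.
0–5 s: ½(12 + -10)(5) = 5 m/s
5–6 s: ½(-10 + -4)(1) = -7 m/s
6–12 s: ½(-4 + 0)(6) = -12 m/s
12–13 s: 0 × 1 = 0 m/s
Δv = -14 m/s, so v(13) = -1 + (-14) = -15 m/s.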